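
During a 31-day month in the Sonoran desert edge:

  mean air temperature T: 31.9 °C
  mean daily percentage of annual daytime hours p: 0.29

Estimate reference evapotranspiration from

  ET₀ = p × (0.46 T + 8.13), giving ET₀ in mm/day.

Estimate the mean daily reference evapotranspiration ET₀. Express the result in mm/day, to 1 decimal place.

ET₀ = 0.29 × (0.46 × 31.9 + 8.13) = 0.29 × 22.804 = 6.6132 mm/d

6.6 mm/day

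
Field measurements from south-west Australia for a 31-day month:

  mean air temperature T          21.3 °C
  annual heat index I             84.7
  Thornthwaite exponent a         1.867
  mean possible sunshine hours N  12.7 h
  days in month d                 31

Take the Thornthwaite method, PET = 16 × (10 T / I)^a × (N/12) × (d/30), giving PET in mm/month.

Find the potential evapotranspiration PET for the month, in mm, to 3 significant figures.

97.9 mm

10T/I = 10 × 21.3 / 84.7 = 2.5148
(10T/I)^a = 2.5148^1.867 = 5.5942
Uncorrected PET = 16 × 5.5942 = 89.507 mm
Correction = (N/12)(d/30) = (12.7/12)(31/30) = 1.0936
PET = 89.507 × 1.0936 = 97.885 mm/month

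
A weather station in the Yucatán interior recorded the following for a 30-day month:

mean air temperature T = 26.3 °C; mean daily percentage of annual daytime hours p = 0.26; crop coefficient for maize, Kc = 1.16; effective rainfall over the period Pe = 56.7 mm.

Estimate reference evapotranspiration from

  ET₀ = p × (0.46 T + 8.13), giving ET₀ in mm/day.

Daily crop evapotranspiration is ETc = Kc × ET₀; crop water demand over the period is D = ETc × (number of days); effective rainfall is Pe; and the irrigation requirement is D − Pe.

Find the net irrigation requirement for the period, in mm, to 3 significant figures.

126 mm

ET₀ = 0.26 × (0.46 × 26.3 + 8.13) = 0.26 × 20.228 = 5.2593 mm/d
ETc = Kc × ET₀ = 1.16 × 5.2593 = 6.1008 mm/d
Crop demand D = ETc × 30 d = 6.1008 × 30 = 183.024 mm
D − Pe = 183.024 − 56.7 = 126.324 mm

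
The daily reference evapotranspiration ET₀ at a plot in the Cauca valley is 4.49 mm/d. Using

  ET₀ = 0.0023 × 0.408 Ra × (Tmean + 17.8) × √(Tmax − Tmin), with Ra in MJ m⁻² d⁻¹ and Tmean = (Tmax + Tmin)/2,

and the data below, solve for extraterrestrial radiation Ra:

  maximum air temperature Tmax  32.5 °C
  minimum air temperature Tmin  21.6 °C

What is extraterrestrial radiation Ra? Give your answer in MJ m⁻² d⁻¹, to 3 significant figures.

Tmean = (32.5+21.6)/2 = 27.05 °C; ΔT = 10.9
Ra = ET₀ / [0.0023 × 0.408 × (Tmean+17.8) × √ΔT]
   = 4.49 / (0.0023 × 0.408 × 44.85 × 3.3015) = 32.314 MJ m⁻² d⁻¹

32.3 MJ m⁻² d⁻¹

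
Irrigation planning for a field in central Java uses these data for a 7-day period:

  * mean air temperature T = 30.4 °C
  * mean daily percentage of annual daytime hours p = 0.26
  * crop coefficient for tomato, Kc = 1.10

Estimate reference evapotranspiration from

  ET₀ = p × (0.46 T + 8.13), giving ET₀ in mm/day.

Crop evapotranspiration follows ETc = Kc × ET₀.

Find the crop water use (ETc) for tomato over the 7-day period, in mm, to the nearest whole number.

ET₀ = 0.26 × (0.46 × 30.4 + 8.13) = 0.26 × 22.114 = 5.7496 mm/d
ETc = Kc × ET₀ = 1.10 × 5.7496 = 6.3246 mm/d
Over 7 days: 6.3246 × 7 = 44.272 mm

44 mm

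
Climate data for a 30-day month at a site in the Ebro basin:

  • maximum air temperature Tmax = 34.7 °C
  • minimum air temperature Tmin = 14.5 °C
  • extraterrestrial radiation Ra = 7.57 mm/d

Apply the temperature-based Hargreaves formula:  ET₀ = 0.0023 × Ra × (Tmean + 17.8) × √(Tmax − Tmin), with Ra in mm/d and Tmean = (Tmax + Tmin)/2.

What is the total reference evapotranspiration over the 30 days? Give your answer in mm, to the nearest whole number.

100 mm

Tmean = (34.7 + 14.5)/2 = 24.60 °C
ET₀ = 0.0023 × 7.57 × (24.60 + 17.8) × √20.2 = 0.0023 × 7.57 × 42.40 × 4.4944 = 3.3179 mm/d
Over 30 days: 3.3179 × 30 = 99.537 mm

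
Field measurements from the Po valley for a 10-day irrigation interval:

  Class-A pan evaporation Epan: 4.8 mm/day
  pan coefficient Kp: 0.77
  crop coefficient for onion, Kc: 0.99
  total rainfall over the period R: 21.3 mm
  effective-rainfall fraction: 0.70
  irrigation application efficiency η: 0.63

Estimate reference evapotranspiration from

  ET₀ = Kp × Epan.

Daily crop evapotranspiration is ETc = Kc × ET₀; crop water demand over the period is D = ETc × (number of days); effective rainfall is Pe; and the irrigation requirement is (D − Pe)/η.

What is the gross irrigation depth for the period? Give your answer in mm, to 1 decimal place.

ET₀ = 0.77 × 4.8 = 3.6960 mm/d
ETc = Kc × ET₀ = 0.99 × 3.6960 = 3.6590 mm/d
Crop demand D = ETc × 10 d = 3.6590 × 10 = 36.590 mm
Pe = 0.70 × 21.3 = 14.910 mm
D − Pe = 36.590 − 14.910 = 21.680 mm
Gross irrigation = 21.680 / 0.63 = 34.413 mm

34.4 mm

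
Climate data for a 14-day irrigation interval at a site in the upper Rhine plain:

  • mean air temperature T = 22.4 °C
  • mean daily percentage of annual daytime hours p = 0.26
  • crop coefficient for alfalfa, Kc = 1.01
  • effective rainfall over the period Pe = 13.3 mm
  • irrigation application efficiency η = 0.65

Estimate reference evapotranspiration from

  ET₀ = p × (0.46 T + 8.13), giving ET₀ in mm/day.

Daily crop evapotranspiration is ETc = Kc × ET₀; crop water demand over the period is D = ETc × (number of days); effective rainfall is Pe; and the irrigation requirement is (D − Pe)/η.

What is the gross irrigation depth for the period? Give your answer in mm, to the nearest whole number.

ET₀ = 0.26 × (0.46 × 22.4 + 8.13) = 0.26 × 18.434 = 4.7928 mm/d
ETc = Kc × ET₀ = 1.01 × 4.7928 = 4.8407 mm/d
Crop demand D = ETc × 14 d = 4.8407 × 14 = 67.770 mm
D − Pe = 67.770 − 13.3 = 54.470 mm
Gross irrigation = 54.470 / 0.65 = 83.800 mm

84 mm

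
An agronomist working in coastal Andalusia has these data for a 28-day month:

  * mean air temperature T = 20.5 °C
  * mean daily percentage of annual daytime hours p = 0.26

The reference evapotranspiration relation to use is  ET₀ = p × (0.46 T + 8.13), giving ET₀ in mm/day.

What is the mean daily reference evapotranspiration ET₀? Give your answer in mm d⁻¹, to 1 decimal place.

4.6 mm d⁻¹

ET₀ = 0.26 × (0.46 × 20.5 + 8.13) = 0.26 × 17.560 = 4.5656 mm/d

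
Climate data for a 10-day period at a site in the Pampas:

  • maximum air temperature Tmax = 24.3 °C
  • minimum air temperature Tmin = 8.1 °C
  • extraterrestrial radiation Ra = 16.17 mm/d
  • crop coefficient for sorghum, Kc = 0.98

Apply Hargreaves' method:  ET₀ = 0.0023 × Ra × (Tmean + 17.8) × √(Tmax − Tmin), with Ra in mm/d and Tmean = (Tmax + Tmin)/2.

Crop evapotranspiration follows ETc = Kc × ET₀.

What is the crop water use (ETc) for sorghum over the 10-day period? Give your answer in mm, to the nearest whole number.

50 mm

Tmean = (24.3 + 8.1)/2 = 16.20 °C
ET₀ = 0.0023 × 16.17 × (16.20 + 17.8) × √16.2 = 0.0023 × 16.17 × 34.00 × 4.0249 = 5.0895 mm/d
ETc = Kc × ET₀ = 0.98 × 5.0895 = 4.9877 mm/d
Over 10 days: 4.9877 × 10 = 49.877 mm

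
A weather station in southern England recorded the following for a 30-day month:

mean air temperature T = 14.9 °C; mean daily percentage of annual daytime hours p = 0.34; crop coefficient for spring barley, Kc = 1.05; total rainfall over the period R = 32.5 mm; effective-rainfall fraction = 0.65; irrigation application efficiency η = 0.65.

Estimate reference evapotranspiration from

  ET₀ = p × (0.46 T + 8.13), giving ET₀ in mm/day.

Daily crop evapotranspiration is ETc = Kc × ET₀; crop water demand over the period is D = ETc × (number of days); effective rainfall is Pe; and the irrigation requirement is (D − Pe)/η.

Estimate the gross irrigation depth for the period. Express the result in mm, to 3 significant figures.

ET₀ = 0.34 × (0.46 × 14.9 + 8.13) = 0.34 × 14.984 = 5.0946 mm/d
ETc = Kc × ET₀ = 1.05 × 5.0946 = 5.3493 mm/d
Crop demand D = ETc × 30 d = 5.3493 × 30 = 160.479 mm
Pe = 0.65 × 32.5 = 21.125 mm
D − Pe = 160.479 − 21.125 = 139.354 mm
Gross irrigation = 139.354 / 0.65 = 214.391 mm

214 mm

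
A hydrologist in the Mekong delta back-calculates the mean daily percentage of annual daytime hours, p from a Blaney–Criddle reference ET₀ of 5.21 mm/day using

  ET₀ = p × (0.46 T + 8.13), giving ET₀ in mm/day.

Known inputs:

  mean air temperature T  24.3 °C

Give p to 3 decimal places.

p = ET₀ / (0.46 T + 8.13) = 5.21 / (0.46 × 24.3 + 8.13) = 5.21 / 19.308 = 0.2698

0.270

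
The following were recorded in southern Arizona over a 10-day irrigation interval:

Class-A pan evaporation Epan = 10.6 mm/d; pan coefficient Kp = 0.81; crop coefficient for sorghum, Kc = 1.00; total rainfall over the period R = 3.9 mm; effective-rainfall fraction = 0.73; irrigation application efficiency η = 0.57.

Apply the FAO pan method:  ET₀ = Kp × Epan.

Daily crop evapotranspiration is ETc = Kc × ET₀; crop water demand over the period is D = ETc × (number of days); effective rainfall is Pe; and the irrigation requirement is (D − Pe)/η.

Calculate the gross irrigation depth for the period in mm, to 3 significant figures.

ET₀ = 0.81 × 10.6 = 8.5860 mm/d
ETc = Kc × ET₀ = 1.00 × 8.5860 = 8.5860 mm/d
Crop demand D = ETc × 10 d = 8.5860 × 10 = 85.860 mm
Pe = 0.73 × 3.9 = 2.847 mm
D − Pe = 85.860 − 2.847 = 83.013 mm
Gross irrigation = 83.013 / 0.57 = 145.637 mm

146 mm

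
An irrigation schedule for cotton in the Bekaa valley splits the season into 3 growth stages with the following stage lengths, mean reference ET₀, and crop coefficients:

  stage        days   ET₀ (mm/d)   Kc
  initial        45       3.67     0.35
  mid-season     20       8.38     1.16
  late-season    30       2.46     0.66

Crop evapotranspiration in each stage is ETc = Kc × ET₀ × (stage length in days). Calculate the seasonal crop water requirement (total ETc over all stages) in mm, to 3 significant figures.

initial: 0.35 × 3.67 × 45 = 57.80 mm
mid-season: 1.16 × 8.38 × 20 = 194.42 mm
late-season: 0.66 × 2.46 × 30 = 48.71 mm
Seasonal total = 300.93 mm

301 mm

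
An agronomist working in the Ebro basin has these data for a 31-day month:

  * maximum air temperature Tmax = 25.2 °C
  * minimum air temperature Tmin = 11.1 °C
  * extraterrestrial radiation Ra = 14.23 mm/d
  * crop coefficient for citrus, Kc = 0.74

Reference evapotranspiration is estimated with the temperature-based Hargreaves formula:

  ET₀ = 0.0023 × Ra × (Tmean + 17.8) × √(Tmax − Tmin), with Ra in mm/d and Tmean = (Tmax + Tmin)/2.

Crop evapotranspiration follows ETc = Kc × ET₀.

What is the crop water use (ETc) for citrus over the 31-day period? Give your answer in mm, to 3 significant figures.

Tmean = (25.2 + 11.1)/2 = 18.15 °C
ET₀ = 0.0023 × 14.23 × (18.15 + 17.8) × √14.1 = 0.0023 × 14.23 × 35.95 × 3.7550 = 4.4182 mm/d
ETc = Kc × ET₀ = 0.74 × 4.4182 = 3.2695 mm/d
Over 31 days: 3.2695 × 31 = 101.355 mm

101 mm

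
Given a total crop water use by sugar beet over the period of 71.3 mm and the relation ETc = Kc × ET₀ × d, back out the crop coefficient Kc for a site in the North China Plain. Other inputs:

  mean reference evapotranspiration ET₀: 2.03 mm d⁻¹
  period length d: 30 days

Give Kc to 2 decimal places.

1.17

ETc = Kc × ET₀ × d  ⇒  Kc = ETc / (ET₀ × d)
Kc = 71.3 / (2.03 × 30) = 71.3 / 60.90 = 1.1708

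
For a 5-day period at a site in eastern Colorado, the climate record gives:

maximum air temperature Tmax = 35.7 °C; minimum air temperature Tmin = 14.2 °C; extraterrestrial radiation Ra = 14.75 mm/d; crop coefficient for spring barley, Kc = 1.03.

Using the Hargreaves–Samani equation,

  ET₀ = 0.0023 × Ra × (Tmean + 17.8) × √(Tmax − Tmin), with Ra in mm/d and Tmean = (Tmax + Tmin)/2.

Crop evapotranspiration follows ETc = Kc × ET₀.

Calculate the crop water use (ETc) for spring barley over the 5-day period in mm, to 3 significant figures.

Tmean = (35.7 + 14.2)/2 = 24.95 °C
ET₀ = 0.0023 × 14.75 × (24.95 + 17.8) × √21.5 = 0.0023 × 14.75 × 42.75 × 4.6368 = 6.7247 mm/d
ETc = Kc × ET₀ = 1.03 × 6.7247 = 6.9264 mm/d
Over 5 days: 6.9264 × 5 = 34.632 mm

34.6 mm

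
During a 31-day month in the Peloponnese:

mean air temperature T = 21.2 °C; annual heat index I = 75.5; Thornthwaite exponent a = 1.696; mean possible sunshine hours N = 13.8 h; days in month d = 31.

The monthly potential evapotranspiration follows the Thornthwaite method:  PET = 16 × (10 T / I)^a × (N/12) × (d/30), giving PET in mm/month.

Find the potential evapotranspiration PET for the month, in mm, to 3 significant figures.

110 mm

10T/I = 10 × 21.2 / 75.5 = 2.8079
(10T/I)^a = 2.8079^1.696 = 5.7604
Uncorrected PET = 16 × 5.7604 = 92.166 mm
Correction = (N/12)(d/30) = (13.8/12)(31/30) = 1.1883
PET = 92.166 × 1.1883 = 109.521 mm/month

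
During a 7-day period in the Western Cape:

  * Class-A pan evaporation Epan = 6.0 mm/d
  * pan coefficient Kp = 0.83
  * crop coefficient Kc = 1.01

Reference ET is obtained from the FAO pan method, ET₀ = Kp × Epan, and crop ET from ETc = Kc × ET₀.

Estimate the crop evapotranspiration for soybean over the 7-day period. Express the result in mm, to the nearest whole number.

ET₀ = 0.83 × 6.0 = 4.9800 mm/d
ETc = Kc × ET₀ = 1.01 × 4.9800 = 5.0298 mm/d
Over 7 days: 5.0298 × 7 = 35.209 mm

35 mm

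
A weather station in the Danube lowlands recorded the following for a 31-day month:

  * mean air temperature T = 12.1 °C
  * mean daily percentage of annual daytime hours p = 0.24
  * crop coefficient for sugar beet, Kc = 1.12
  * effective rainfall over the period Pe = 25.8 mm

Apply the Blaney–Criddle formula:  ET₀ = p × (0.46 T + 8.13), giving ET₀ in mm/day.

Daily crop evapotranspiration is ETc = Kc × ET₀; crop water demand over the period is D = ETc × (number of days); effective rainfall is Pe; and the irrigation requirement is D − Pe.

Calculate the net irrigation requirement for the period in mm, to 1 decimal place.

88.3 mm

ET₀ = 0.24 × (0.46 × 12.1 + 8.13) = 0.24 × 13.696 = 3.2870 mm/d
ETc = Kc × ET₀ = 1.12 × 3.2870 = 3.6814 mm/d
Crop demand D = ETc × 31 d = 3.6814 × 31 = 114.123 mm
D − Pe = 114.123 − 25.8 = 88.323 mm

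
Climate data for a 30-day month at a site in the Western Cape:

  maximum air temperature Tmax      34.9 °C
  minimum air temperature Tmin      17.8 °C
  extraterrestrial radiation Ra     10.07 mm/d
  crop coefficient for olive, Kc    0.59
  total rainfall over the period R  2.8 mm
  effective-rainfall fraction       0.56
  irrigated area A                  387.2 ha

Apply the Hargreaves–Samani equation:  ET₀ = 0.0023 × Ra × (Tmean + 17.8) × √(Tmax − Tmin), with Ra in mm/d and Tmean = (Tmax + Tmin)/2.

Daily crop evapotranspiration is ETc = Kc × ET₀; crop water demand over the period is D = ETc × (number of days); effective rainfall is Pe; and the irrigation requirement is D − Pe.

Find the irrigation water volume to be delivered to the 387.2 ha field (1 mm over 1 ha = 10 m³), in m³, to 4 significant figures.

Tmean = (34.9 + 17.8)/2 = 26.35 °C
ET₀ = 0.0023 × 10.07 × (26.35 + 17.8) × √17.1 = 0.0023 × 10.07 × 44.15 × 4.1352 = 4.2285 mm/d
ETc = Kc × ET₀ = 0.59 × 4.2285 = 2.4948 mm/d
Crop demand D = ETc × 30 d = 2.4948 × 30 = 74.844 mm
Pe = 0.56 × 2.8 = 1.568 mm
D − Pe = 74.844 − 1.568 = 73.276 mm
Volume = 73.276 mm × 387.2 ha × 10 = 283724.7 m³

283700 m³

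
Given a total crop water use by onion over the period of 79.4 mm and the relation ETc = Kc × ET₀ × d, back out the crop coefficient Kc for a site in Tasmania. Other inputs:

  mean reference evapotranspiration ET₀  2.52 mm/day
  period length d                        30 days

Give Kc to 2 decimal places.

ETc = Kc × ET₀ × d  ⇒  Kc = ETc / (ET₀ × d)
Kc = 79.4 / (2.52 × 30) = 79.4 / 75.60 = 1.0503

1.05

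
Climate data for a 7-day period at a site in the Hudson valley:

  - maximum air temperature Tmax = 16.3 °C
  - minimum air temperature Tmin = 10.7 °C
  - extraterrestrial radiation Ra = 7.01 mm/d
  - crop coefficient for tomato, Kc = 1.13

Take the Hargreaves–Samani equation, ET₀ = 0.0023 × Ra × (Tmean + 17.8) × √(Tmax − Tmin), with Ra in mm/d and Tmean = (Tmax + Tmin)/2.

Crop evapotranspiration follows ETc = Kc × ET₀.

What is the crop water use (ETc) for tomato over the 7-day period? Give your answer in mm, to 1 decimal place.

9.4 mm

Tmean = (16.3 + 10.7)/2 = 13.50 °C
ET₀ = 0.0023 × 7.01 × (13.50 + 17.8) × √5.6 = 0.0023 × 7.01 × 31.30 × 2.3664 = 1.1942 mm/d
ETc = Kc × ET₀ = 1.13 × 1.1942 = 1.3494 mm/d
Over 7 days: 1.3494 × 7 = 9.446 mm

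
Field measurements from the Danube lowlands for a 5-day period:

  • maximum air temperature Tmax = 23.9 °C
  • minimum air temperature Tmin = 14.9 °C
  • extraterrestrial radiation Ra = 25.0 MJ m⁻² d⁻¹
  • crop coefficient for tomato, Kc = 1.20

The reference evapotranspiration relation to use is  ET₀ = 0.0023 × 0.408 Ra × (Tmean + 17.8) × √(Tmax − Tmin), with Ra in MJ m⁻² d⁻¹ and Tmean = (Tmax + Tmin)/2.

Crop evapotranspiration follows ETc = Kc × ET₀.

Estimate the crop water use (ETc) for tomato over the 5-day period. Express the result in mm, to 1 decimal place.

15.7 mm

Tmean = (23.9 + 14.9)/2 = 19.40 °C
0.408 Ra = 0.408 × 25.0 = 10.2000 mm/d equivalent
ET₀ = 0.0023 × 10.2000 × (19.40 + 17.8) × √9.0 = 0.0023 × 10.2000 × 37.20 × 3.0000 = 2.6181 mm/d
ETc = Kc × ET₀ = 1.20 × 2.6181 = 3.1417 mm/d
Over 5 days: 3.1417 × 5 = 15.709 mm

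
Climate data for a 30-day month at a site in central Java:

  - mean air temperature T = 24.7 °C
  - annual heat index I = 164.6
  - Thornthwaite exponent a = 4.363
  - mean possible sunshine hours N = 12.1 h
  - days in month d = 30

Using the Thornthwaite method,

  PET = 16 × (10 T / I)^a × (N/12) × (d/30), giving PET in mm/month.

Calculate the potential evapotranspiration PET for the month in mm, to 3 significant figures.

10T/I = 10 × 24.7 / 164.6 = 1.5006
(10T/I)^a = 1.5006^4.363 = 5.8755
Uncorrected PET = 16 × 5.8755 = 94.008 mm
Correction = (N/12)(d/30) = (12.1/12)(30/30) = 1.0083
PET = 94.008 × 1.0083 = 94.788 mm/month

94.8 mm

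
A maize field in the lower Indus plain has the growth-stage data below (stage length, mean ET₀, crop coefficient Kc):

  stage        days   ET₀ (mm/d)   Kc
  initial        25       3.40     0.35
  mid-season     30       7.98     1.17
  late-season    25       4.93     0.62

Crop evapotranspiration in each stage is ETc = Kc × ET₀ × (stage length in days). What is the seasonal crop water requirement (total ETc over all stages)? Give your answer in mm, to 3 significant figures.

386 mm

initial: 0.35 × 3.40 × 25 = 29.75 mm
mid-season: 1.17 × 7.98 × 30 = 280.10 mm
late-season: 0.62 × 4.93 × 25 = 76.42 mm
Seasonal total = 386.27 mm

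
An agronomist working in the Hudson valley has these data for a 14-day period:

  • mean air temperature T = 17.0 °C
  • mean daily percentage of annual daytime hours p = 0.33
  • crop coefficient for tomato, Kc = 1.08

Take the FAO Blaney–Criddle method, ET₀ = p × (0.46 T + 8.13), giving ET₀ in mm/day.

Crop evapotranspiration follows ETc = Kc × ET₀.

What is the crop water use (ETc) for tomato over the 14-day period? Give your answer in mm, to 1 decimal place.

79.6 mm

ET₀ = 0.33 × (0.46 × 17.0 + 8.13) = 0.33 × 15.950 = 5.2635 mm/d
ETc = Kc × ET₀ = 1.08 × 5.2635 = 5.6846 mm/d
Over 14 days: 5.6846 × 14 = 79.584 mm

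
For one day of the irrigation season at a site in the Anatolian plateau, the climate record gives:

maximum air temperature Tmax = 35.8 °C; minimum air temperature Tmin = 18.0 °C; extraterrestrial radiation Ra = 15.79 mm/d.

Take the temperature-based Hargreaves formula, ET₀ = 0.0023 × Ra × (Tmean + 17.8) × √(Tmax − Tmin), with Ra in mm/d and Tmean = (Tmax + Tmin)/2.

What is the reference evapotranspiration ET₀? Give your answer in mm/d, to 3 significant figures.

6.85 mm/d

Tmean = (35.8 + 18.0)/2 = 26.90 °C
ET₀ = 0.0023 × 15.79 × (26.90 + 17.8) × √17.8 = 0.0023 × 15.79 × 44.70 × 4.2190 = 6.8490 mm/d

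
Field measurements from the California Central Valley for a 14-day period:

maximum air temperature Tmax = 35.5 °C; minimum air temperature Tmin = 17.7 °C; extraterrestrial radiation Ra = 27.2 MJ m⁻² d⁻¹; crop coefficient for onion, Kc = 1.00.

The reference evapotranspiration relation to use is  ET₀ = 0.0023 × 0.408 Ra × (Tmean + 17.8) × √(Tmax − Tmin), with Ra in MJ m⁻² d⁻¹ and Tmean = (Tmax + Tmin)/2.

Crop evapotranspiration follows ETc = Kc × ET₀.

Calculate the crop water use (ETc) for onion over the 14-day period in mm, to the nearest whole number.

67 mm

Tmean = (35.5 + 17.7)/2 = 26.60 °C
0.408 Ra = 0.408 × 27.2 = 11.0976 mm/d equivalent
ET₀ = 0.0023 × 11.0976 × (26.60 + 17.8) × √17.8 = 0.0023 × 11.0976 × 44.40 × 4.2190 = 4.7813 mm/d
ETc = Kc × ET₀ = 1.00 × 4.7813 = 4.7813 mm/d
Over 14 days: 4.7813 × 14 = 66.938 mm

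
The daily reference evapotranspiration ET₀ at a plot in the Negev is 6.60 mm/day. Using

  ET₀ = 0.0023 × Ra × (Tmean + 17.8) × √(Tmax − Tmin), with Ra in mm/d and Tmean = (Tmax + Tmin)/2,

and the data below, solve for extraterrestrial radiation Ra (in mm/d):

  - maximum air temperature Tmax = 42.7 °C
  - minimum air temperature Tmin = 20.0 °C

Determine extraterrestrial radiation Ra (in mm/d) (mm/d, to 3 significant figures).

12.3 mm/d

Tmean = 31.35 °C; √ΔT = 4.7645
Ra = ET₀ / [0.0023 × (Tmean+17.8) × √ΔT] = 6.60 / (0.0023 × 49.15 × 4.7645) = 12.254 mm/d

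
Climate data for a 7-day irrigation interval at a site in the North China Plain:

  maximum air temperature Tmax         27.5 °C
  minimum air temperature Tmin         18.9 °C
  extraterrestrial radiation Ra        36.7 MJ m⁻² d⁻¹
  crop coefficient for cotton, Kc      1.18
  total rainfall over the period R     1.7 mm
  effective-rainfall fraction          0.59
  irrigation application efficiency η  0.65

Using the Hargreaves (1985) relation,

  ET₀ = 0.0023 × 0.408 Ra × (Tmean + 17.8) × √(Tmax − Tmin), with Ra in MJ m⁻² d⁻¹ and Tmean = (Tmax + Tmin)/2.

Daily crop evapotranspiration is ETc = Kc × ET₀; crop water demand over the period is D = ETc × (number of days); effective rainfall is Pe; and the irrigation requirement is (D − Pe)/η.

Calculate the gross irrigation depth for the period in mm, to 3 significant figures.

Tmean = (27.5 + 18.9)/2 = 23.20 °C
0.408 Ra = 0.408 × 36.7 = 14.9736 mm/d equivalent
ET₀ = 0.0023 × 14.9736 × (23.20 + 17.8) × √8.6 = 0.0023 × 14.9736 × 41.00 × 2.9326 = 4.1409 mm/d
ETc = Kc × ET₀ = 1.18 × 4.1409 = 4.8863 mm/d
Crop demand D = ETc × 7 d = 4.8863 × 7 = 34.204 mm
Pe = 0.59 × 1.7 = 1.003 mm
D − Pe = 34.204 − 1.003 = 33.201 mm
Gross irrigation = 33.201 / 0.65 = 51.078 mm

51.1 mm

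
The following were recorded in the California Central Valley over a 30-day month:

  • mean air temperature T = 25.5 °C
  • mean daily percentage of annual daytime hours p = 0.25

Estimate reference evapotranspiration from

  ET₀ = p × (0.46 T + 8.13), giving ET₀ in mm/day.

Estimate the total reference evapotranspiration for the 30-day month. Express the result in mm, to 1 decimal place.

149.0 mm

ET₀ = 0.25 × (0.46 × 25.5 + 8.13) = 0.25 × 19.860 = 4.9650 mm/d
Monthly total = 4.9650 × 30 = 148.950 mm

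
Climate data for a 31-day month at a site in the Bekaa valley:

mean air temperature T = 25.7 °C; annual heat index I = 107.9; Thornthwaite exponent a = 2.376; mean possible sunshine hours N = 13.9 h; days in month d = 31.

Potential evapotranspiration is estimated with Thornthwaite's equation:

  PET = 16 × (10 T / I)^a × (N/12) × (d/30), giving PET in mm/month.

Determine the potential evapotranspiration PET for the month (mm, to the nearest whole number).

10T/I = 10 × 25.7 / 107.9 = 2.3818
(10T/I)^a = 2.3818^2.376 = 7.8619
Uncorrected PET = 16 × 7.8619 = 125.790 mm
Correction = (N/12)(d/30) = (13.9/12)(31/30) = 1.1969
PET = 125.790 × 1.1969 = 150.558 mm/month

151 mm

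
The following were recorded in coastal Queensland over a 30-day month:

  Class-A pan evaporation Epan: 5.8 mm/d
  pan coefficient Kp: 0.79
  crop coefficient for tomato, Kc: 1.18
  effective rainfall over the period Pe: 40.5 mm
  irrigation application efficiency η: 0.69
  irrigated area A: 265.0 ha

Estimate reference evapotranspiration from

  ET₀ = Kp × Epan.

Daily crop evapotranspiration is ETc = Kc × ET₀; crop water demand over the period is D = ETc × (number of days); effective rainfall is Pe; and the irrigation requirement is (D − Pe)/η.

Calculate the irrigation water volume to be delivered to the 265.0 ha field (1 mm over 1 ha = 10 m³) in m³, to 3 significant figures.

ET₀ = 0.79 × 5.8 = 4.5820 mm/d
ETc = Kc × ET₀ = 1.18 × 4.5820 = 5.4068 mm/d
Crop demand D = ETc × 30 d = 5.4068 × 30 = 162.204 mm
D − Pe = 162.204 − 40.5 = 121.704 mm
Gross irrigation = 121.704 / 0.69 = 176.383 mm
Volume = 176.383 mm × 265.0 ha × 10 = 467415.0 m³

467000 m³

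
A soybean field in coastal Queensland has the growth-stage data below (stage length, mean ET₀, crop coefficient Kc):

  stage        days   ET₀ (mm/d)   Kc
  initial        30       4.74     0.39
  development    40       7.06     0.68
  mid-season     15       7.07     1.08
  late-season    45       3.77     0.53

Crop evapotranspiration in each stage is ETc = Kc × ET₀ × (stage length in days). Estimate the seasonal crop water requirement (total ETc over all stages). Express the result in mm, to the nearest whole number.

452 mm

initial: 0.39 × 4.74 × 30 = 55.46 mm
development: 0.68 × 7.06 × 40 = 192.03 mm
mid-season: 1.08 × 7.07 × 15 = 114.53 mm
late-season: 0.53 × 3.77 × 45 = 89.91 mm
Seasonal total = 451.93 mm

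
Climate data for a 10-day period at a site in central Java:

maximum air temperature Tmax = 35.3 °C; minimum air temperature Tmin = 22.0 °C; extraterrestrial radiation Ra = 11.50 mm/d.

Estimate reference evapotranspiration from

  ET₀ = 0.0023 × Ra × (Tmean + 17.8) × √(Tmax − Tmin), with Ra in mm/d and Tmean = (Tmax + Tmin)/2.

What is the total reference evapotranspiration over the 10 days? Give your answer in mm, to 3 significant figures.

Tmean = (35.3 + 22.0)/2 = 28.65 °C
ET₀ = 0.0023 × 11.50 × (28.65 + 17.8) × √13.3 = 0.0023 × 11.50 × 46.45 × 3.6469 = 4.4806 mm/d
Over 10 days: 4.4806 × 10 = 44.806 mm

44.8 mm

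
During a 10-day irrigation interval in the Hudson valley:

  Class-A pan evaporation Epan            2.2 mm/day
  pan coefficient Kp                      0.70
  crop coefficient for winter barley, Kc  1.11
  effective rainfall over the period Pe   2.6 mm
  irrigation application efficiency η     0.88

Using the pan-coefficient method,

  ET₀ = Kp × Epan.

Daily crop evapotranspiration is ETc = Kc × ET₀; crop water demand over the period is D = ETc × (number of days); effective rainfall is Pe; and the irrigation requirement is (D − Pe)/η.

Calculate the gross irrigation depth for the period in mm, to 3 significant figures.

ET₀ = 0.70 × 2.2 = 1.5400 mm/d
ETc = Kc × ET₀ = 1.11 × 1.5400 = 1.7094 mm/d
Crop demand D = ETc × 10 d = 1.7094 × 10 = 17.094 mm
D − Pe = 17.094 − 2.6 = 14.494 mm
Gross irrigation = 14.494 / 0.88 = 16.470 mm

16.5 mm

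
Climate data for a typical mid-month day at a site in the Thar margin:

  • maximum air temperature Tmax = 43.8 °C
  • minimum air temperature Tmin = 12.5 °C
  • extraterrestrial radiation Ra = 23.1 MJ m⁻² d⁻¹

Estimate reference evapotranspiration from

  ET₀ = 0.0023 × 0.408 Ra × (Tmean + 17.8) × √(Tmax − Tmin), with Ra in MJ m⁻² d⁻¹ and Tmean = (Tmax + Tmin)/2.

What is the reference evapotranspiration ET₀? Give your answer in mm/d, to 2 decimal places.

5.57 mm/d

Tmean = (43.8 + 12.5)/2 = 28.15 °C
0.408 Ra = 0.408 × 23.1 = 9.4248 mm/d equivalent
ET₀ = 0.0023 × 9.4248 × (28.15 + 17.8) × √31.3 = 0.0023 × 9.4248 × 45.95 × 5.5946 = 5.5726 mm/d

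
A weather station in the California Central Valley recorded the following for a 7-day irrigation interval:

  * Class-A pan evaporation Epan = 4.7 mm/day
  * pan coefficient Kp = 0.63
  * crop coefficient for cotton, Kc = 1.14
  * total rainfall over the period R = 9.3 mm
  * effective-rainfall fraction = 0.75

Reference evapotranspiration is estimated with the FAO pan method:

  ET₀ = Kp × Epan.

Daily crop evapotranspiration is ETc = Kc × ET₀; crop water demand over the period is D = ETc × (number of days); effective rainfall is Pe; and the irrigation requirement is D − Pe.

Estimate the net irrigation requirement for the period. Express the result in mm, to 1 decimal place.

ET₀ = 0.63 × 4.7 = 2.9610 mm/d
ETc = Kc × ET₀ = 1.14 × 2.9610 = 3.3755 mm/d
Crop demand D = ETc × 7 d = 3.3755 × 7 = 23.629 mm
Pe = 0.75 × 9.3 = 6.975 mm
D − Pe = 23.629 − 6.975 = 16.654 mm

16.7 mm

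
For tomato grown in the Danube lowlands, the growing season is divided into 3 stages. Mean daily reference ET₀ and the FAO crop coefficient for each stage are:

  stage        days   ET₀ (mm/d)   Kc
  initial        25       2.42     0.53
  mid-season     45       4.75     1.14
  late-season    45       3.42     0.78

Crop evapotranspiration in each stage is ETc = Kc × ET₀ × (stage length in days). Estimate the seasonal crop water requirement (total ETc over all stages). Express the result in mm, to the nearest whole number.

initial: 0.53 × 2.42 × 25 = 32.07 mm
mid-season: 1.14 × 4.75 × 45 = 243.68 mm
late-season: 0.78 × 3.42 × 45 = 120.04 mm
Seasonal total = 395.79 mm

396 mm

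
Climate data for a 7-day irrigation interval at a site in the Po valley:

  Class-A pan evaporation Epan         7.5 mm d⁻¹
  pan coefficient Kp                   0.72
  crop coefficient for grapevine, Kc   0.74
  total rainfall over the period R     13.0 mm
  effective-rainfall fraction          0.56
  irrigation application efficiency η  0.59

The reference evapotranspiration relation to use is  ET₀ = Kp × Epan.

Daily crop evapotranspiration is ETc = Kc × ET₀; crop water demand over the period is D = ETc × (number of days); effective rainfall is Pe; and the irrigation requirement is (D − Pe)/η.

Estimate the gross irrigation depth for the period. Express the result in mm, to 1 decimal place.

35.1 mm

ET₀ = 0.72 × 7.5 = 5.4000 mm/d
ETc = Kc × ET₀ = 0.74 × 5.4000 = 3.9960 mm/d
Crop demand D = ETc × 7 d = 3.9960 × 7 = 27.972 mm
Pe = 0.56 × 13.0 = 7.280 mm
D − Pe = 27.972 − 7.280 = 20.692 mm
Gross irrigation = 20.692 / 0.59 = 35.071 mm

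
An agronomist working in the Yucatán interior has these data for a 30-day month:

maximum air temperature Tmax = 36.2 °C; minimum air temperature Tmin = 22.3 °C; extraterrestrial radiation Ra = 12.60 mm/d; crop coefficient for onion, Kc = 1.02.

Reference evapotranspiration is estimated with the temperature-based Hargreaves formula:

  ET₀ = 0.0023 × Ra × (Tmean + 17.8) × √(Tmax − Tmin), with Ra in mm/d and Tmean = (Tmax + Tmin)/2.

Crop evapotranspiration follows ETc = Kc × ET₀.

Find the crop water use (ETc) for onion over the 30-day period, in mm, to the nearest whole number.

Tmean = (36.2 + 22.3)/2 = 29.25 °C
ET₀ = 0.0023 × 12.60 × (29.25 + 17.8) × √13.9 = 0.0023 × 12.60 × 47.05 × 3.7283 = 5.0836 mm/d
ETc = Kc × ET₀ = 1.02 × 5.0836 = 5.1853 mm/d
Over 30 days: 5.1853 × 30 = 155.559 mm

156 mm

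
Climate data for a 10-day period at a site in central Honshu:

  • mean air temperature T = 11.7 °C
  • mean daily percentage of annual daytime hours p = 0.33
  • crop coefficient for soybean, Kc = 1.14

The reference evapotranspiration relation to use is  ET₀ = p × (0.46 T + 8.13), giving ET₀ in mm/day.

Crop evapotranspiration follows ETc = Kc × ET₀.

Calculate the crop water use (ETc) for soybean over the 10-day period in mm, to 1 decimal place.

50.8 mm

ET₀ = 0.33 × (0.46 × 11.7 + 8.13) = 0.33 × 13.512 = 4.4590 mm/d
ETc = Kc × ET₀ = 1.14 × 4.4590 = 5.0833 mm/d
Over 10 days: 5.0833 × 10 = 50.833 mm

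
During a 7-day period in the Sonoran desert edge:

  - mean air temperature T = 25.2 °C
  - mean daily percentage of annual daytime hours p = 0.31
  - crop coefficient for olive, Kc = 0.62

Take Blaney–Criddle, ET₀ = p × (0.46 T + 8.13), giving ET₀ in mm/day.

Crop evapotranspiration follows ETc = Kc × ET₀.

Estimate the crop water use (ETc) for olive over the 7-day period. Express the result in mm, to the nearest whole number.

ET₀ = 0.31 × (0.46 × 25.2 + 8.13) = 0.31 × 19.722 = 6.1138 mm/d
ETc = Kc × ET₀ = 0.62 × 6.1138 = 3.7906 mm/d
Over 7 days: 3.7906 × 7 = 26.534 mm

27 mm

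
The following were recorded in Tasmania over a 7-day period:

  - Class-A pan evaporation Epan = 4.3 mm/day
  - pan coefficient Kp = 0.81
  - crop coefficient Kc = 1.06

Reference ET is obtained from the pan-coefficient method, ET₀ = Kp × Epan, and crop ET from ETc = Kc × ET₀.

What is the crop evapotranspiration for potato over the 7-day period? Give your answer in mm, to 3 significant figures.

25.8 mm

ET₀ = 0.81 × 4.3 = 3.4830 mm/d
ETc = Kc × ET₀ = 1.06 × 3.4830 = 3.6920 mm/d
Over 7 days: 3.6920 × 7 = 25.844 mm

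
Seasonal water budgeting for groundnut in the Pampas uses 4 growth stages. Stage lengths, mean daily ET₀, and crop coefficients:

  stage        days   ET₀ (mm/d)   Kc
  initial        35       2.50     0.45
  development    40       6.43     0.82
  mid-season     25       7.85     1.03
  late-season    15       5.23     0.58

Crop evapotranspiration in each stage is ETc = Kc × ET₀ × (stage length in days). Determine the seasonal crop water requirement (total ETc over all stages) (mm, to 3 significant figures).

498 mm

initial: 0.45 × 2.50 × 35 = 39.38 mm
development: 0.82 × 6.43 × 40 = 210.90 mm
mid-season: 1.03 × 7.85 × 25 = 202.14 mm
late-season: 0.58 × 5.23 × 15 = 45.50 mm
Seasonal total = 497.92 mm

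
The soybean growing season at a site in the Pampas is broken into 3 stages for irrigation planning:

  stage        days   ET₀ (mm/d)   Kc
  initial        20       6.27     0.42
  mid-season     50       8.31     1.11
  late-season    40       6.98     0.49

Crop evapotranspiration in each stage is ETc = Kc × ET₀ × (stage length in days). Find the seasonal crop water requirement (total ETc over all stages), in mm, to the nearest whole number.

initial: 0.42 × 6.27 × 20 = 52.67 mm
mid-season: 1.11 × 8.31 × 50 = 461.21 mm
late-season: 0.49 × 6.98 × 40 = 136.81 mm
Seasonal total = 650.69 mm

651 mm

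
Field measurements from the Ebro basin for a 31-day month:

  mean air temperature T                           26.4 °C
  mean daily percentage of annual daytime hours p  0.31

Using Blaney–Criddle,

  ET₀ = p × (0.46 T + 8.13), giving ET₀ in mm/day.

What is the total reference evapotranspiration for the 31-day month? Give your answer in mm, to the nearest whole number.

195 mm

ET₀ = 0.31 × (0.46 × 26.4 + 8.13) = 0.31 × 20.274 = 6.2849 mm/d
Monthly total = 6.2849 × 31 = 194.832 mm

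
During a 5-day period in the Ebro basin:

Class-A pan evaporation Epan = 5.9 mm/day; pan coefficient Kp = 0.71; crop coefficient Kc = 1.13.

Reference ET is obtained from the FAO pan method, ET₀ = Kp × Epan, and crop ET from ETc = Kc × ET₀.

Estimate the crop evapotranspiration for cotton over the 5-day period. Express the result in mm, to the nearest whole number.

24 mm

ET₀ = 0.71 × 5.9 = 4.1890 mm/d
ETc = Kc × ET₀ = 1.13 × 4.1890 = 4.7336 mm/d
Over 5 days: 4.7336 × 5 = 23.668 mm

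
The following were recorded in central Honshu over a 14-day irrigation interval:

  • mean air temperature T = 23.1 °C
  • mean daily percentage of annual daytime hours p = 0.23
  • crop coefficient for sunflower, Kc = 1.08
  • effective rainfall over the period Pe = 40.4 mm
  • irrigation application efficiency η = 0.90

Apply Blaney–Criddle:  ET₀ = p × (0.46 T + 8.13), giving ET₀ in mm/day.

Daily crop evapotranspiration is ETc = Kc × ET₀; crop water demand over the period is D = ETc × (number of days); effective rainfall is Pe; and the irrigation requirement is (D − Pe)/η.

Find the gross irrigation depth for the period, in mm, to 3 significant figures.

27.6 mm

ET₀ = 0.23 × (0.46 × 23.1 + 8.13) = 0.23 × 18.756 = 4.3139 mm/d
ETc = Kc × ET₀ = 1.08 × 4.3139 = 4.6590 mm/d
Crop demand D = ETc × 14 d = 4.6590 × 14 = 65.226 mm
D − Pe = 65.226 − 40.4 = 24.826 mm
Gross irrigation = 24.826 / 0.90 = 27.584 mm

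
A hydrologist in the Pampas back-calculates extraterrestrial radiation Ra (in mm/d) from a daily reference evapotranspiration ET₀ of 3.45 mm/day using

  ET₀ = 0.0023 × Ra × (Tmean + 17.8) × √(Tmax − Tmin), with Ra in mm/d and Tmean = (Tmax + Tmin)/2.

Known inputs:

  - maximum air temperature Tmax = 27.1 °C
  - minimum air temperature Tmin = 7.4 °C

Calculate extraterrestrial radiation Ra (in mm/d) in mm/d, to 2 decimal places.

Tmean = 17.25 °C; √ΔT = 4.4385
Ra = ET₀ / [0.0023 × (Tmean+17.8) × √ΔT] = 3.45 / (0.0023 × 35.05 × 4.4385) = 9.642 mm/d

9.64 mm/d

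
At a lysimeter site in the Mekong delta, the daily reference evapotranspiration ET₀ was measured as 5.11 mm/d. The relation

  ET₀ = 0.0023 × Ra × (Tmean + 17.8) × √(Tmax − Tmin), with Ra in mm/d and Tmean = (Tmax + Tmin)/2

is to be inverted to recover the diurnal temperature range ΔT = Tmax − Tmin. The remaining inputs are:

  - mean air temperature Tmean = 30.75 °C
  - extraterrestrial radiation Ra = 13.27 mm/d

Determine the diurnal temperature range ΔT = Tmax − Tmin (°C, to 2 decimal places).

√ΔT = ET₀ / [0.0023 × Ra × (Tmean+17.8)] = 5.11 / (0.0023 × 13.27 × 48.55) = 3.4485
ΔT = 3.4485² = 11.892 °C

11.89 °C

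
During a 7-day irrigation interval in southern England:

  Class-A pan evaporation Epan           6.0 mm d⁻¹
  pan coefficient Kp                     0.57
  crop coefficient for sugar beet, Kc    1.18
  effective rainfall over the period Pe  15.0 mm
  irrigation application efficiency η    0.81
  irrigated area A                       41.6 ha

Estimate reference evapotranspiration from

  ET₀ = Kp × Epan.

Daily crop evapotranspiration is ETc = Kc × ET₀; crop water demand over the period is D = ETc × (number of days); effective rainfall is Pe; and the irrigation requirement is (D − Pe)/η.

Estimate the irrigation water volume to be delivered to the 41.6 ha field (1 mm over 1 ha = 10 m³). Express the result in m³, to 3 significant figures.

ET₀ = 0.57 × 6.0 = 3.4200 mm/d
ETc = Kc × ET₀ = 1.18 × 3.4200 = 4.0356 mm/d
Crop demand D = ETc × 7 d = 4.0356 × 7 = 28.249 mm
D − Pe = 28.249 − 15.0 = 13.249 mm
Gross irrigation = 13.249 / 0.81 = 16.357 mm
Volume = 16.357 mm × 41.6 ha × 10 = 6804.5 m³

6800 m³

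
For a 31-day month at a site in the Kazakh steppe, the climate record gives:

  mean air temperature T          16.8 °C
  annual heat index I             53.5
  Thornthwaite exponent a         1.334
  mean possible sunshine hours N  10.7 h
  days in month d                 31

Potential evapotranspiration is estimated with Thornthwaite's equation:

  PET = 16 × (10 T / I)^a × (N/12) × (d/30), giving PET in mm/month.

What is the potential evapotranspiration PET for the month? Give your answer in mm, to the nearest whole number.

68 mm

10T/I = 10 × 16.8 / 53.5 = 3.1402
(10T/I)^a = 3.1402^1.334 = 4.6019
Uncorrected PET = 16 × 4.6019 = 73.630 mm
Correction = (N/12)(d/30) = (10.7/12)(31/30) = 0.9214
PET = 73.630 × 0.9214 = 67.843 mm/month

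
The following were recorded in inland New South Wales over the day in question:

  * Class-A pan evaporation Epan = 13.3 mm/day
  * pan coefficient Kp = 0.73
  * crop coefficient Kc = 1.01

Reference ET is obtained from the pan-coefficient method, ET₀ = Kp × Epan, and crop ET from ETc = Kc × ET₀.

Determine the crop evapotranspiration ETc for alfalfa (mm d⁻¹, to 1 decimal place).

ET₀ = 0.73 × 13.3 = 9.7090 mm/d
ETc = Kc × ET₀ = 1.01 × 9.7090 = 9.8061 mm/d

9.8 mm d⁻¹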